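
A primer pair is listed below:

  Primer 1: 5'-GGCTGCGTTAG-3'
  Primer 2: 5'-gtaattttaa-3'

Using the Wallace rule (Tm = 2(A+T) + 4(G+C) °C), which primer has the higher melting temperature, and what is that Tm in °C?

Primer 1: A+T=4, G+C=7 → Tm = 2(4)+4(7) = 36°C
Primer 2: A+T=9, G+C=1 → Tm = 2(9)+4(1) = 22°C
36°C vs 22°C → primer 1 is higher.

Primer 1, 36°C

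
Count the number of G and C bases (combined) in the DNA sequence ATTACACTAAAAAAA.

Scanning the sequence gives G=0, C=2, A=10, T=3.
G+C = 0 + 2 = 2

2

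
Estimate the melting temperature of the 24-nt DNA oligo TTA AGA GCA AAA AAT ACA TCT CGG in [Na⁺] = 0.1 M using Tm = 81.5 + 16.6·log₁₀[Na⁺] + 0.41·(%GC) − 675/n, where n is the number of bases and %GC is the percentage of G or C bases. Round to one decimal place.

50.4°C

Length n = 24. Scanning the sequence gives T=5, A=11, G=4, C=4.
G+C = 8, so %GC = 8/24 × 100 = 33.333%
Salt term: 16.6 × (-1) = -16.6
GC term: 0.41 × 33.333 = 13.667; length term: −675/24 = −28.125
Tm = 81.5 + (-16.6) + 13.667 − 28.125 = 50.442 → 50.4°C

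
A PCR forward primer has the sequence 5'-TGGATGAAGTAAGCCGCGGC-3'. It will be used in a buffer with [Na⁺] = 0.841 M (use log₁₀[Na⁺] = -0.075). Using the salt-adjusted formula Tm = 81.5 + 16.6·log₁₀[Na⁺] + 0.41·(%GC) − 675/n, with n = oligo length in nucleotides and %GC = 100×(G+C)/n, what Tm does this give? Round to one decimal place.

71.1°C

Length n = 20. Counting bases: T=3, A=5, C=4, G=8
G+C = 12, so %GC = 12/20 × 100 = 60%
Salt term: 16.6 × (-0.075) = -1.245
GC term: 0.41 × 60 = 24.6; length term: −675/20 = −33.75
Tm = 81.5 + (-1.245) + 24.6 − 33.75 = 71.105 → 71.1°C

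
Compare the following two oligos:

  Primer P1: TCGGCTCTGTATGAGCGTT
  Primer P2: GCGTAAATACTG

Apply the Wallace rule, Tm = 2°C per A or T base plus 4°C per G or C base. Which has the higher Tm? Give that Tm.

Primer P1, 58°C

Primer P1: A+T=9, G+C=10 → Tm = 2(9)+4(10) = 58°C
Primer P2: A+T=7, G+C=5 → Tm = 2(7)+4(5) = 34°C
58°C vs 34°C → primer P1 is higher.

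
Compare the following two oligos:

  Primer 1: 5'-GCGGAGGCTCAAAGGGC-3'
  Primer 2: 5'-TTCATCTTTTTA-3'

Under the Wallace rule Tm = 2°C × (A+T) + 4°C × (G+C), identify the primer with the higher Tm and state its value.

Primer 1: A+T=5, G+C=12 → Tm = 2(5)+4(12) = 58°C
Primer 2: A+T=10, G+C=2 → Tm = 2(10)+4(2) = 28°C
58°C vs 28°C → primer 1 is higher.

Primer 1, 58°C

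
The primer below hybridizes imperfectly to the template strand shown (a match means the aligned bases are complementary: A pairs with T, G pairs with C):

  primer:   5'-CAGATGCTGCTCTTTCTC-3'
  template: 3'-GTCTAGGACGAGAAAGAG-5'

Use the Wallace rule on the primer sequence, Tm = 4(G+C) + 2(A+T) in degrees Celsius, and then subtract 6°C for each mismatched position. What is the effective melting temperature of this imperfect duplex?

Primer base counts: A=2, T=7, G=3, C=6 → A+T=9, G+C=9
Perfect-match Tm = 2(9) + 4(9) = 18 + 36 = 54°C
Mismatches (positions where the bases are not complementary): 1 (at position 6)
Effective Tm = 54 − 1×6 = 54 − 6 = 48°C

48°C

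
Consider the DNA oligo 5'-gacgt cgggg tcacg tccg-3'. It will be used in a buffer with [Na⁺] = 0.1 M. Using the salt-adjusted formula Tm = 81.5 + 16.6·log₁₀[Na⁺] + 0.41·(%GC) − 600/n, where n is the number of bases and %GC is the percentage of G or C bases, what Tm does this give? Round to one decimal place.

63.5°C

Length n = 19. A=2, C=6, G=8, T=3
G+C = 14, so %GC = 14/19 × 100 = 73.684%
Salt term: 16.6 × (-1) = -16.6
GC term: 0.41 × 73.684 = 30.21; length term: −600/19 = −31.579
Tm = 81.5 + (-16.6) + 30.21 − 31.579 = 63.531 → 63.5°C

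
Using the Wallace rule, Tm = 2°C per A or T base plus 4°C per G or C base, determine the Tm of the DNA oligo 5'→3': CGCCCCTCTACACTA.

Scanning the sequence gives A=3, G=1, T=3, C=8.
AT pairs contribute 6, GC pairs contribute 9.
Tm = 2×6 + 4×9 = 48°C

48°C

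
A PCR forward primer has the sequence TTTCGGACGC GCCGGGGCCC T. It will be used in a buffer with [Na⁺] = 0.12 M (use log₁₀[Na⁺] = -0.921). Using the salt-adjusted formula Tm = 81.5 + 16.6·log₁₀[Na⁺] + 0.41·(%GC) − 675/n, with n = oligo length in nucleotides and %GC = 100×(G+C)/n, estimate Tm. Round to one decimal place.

65.3°C

Length n = 21. A=1, G=8, C=8, T=4
G+C = 16, so %GC = 16/21 × 100 = 76.19%
Salt term: 16.6 × (-0.921) = -15.289
GC term: 0.41 × 76.19 = 31.238; length term: −675/21 = −32.143
Tm = 81.5 + (-15.289) + 31.238 − 32.143 = 65.306 → 65.3°C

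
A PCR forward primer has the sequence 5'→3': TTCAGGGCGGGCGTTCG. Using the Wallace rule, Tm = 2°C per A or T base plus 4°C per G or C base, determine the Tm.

Counting bases: T=4, G=8, C=4, A=1
AT pairs contribute 5, GC pairs contribute 12.
Tm = 4·12 + 2·5 = 48 + 10 = 58°C

58°C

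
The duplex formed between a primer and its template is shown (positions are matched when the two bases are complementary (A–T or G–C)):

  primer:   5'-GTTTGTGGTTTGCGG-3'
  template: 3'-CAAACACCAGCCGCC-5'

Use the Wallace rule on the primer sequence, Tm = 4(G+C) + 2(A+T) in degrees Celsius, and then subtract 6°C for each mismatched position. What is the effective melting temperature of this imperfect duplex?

34°C

Primer base counts: A=0, T=7, G=7, C=1 → A+T=7, G+C=8
Perfect-match Tm = 2(7) + 4(8) = 14 + 32 = 46°C
Mismatches (positions where the bases are not complementary): 2 (at positions 10, 11)
Effective Tm = 46 − 2×6 = 46 − 12 = 34°C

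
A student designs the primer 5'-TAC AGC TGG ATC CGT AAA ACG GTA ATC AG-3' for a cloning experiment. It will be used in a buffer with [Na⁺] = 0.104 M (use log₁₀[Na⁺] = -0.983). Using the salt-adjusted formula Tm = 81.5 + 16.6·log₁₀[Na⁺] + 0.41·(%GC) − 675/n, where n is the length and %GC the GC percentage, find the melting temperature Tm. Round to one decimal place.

Length n = 29. Counting bases: C=6, T=6, G=7, A=10
G+C = 13, so %GC = 13/29 × 100 = 44.828%
Salt term: 16.6 × (-0.983) = -16.318
GC term: 0.41 × 44.828 = 18.379; length term: −675/29 = −23.276
Tm = 81.5 + (-16.318) + 18.379 − 23.276 = 60.285 → 60.3°C

60.3°C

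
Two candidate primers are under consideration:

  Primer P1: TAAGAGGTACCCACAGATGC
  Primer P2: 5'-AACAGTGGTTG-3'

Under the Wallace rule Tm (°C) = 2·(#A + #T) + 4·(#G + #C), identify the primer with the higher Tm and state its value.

Primer P1, 60°C

Primer P1: A+T=10, G+C=10 → Tm = 2(10)+4(10) = 60°C
Primer P2: A+T=6, G+C=5 → Tm = 2(6)+4(5) = 32°C
60°C vs 32°C → primer P1 is higher.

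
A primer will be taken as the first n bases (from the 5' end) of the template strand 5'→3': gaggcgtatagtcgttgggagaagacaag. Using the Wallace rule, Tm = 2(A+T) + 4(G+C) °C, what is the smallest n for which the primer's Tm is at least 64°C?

n = 21

First 20 bases: GAGGCGTATAGTCGTTGGGA → Tm = 62°C (< 64°C)
First 21 bases: GAGGCGTATAGTCGTTGGGAG → Tm = 66°C (≥ 64°C)
Each additional base adds 2°C (A/T) or 4°C (G/C), so Tm is non-decreasing in n; n = 21 is the first length to reach 64°C.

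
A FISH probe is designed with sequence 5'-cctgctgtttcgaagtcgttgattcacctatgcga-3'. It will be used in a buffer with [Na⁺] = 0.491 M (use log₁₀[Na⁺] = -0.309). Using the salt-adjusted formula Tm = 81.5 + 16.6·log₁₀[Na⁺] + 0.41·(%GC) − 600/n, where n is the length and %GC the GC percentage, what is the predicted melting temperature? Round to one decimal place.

79.1°C

Length n = 35. Base counts: G=8, A=6, T=12, C=9
G+C = 17, so %GC = 17/35 × 100 = 48.571%
Salt term: 16.6 × (-0.309) = -5.129
GC term: 0.41 × 48.571 = 19.914; length term: −600/35 = −17.143
Tm = 81.5 + (-5.129) + 19.914 − 17.143 = 79.142 → 79.1°C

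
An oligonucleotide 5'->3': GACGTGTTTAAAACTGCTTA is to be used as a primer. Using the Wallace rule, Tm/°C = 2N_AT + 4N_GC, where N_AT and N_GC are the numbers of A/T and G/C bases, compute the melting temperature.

54°C

Base counts: G=4, T=7, C=3, A=6
AT pairs contribute 13, GC pairs contribute 7.
Tm = 2×13 + 4×7 = 54°C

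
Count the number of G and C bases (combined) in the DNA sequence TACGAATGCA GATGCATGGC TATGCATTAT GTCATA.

A=11, C=6, T=11, G=8
Total G or C: 8 + 6 = 14

14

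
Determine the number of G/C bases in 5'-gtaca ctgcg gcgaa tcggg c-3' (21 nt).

14

Counting bases: G=8, T=3, A=4, C=6
Total G or C: 8 + 6 = 14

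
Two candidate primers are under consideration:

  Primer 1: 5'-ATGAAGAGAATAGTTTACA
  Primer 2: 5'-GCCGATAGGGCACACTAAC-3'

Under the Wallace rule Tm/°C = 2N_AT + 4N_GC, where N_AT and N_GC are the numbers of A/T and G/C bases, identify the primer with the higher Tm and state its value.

Primer 1: A+T=14, G+C=5 → Tm = 2(14)+4(5) = 48°C
Primer 2: A+T=8, G+C=11 → Tm = 2(8)+4(11) = 60°C
48°C vs 60°C → primer 2 is higher.

Primer 2, 60°C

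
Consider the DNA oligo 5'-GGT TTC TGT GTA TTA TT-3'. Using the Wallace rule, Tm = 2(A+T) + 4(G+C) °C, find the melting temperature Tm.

T=10, A=2, G=4, C=1
A+T = 12, G+C = 5
Tm = 2(12) + 4(5) = 24 + 20 = 44°C

44°C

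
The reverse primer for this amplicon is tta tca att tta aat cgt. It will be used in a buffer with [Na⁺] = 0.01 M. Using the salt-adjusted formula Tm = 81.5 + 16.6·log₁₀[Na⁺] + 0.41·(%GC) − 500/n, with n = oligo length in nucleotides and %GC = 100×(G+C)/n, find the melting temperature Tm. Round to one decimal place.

27.4°C

Length n = 18. Scanning the sequence gives G=1, A=6, C=2, T=9.
G+C = 3, so %GC = 3/18 × 100 = 16.667%
Salt term: 16.6 × (-2) = -33.2
GC term: 0.41 × 16.667 = 6.833; length term: −500/18 = −27.778
Tm = 81.5 + (-33.2) + 6.833 − 27.778 = 27.355 → 27.4°C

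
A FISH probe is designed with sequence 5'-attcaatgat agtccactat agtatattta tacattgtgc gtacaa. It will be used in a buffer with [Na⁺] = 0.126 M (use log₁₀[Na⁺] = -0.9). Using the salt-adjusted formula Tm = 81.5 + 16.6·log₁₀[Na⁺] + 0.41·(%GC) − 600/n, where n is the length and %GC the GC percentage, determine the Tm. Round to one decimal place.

Length n = 46. Scanning the sequence gives A=16, T=17, C=7, G=6.
G+C = 13, so %GC = 13/46 × 100 = 28.261%
Salt term: 16.6 × (-0.9) = -14.94
GC term: 0.41 × 28.261 = 11.587; length term: −600/46 = −13.043
Tm = 81.5 + (-14.94) + 11.587 − 13.043 = 65.104 → 65.1°C

65.1°C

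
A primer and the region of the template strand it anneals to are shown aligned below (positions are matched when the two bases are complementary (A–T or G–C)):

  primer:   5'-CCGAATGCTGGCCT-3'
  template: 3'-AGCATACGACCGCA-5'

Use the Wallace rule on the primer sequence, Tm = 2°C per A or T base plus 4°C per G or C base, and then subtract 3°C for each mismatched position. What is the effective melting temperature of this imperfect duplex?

Primer base counts: A=2, T=3, G=4, C=5 → A+T=5, G+C=9
Perfect-match Tm = 2(5) + 4(9) = 10 + 36 = 46°C
Mismatches (positions where the bases are not complementary): 3 (at positions 1, 4, 13)
Effective Tm = 46 − 3×3 = 46 − 9 = 37°C

37°C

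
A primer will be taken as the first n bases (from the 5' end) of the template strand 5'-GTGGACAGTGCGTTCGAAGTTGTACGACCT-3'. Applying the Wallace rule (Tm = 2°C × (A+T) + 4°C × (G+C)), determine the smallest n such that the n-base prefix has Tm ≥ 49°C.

First 15 bases: GTGGACAGTGCGTTC → Tm = 48°C (< 49°C)
First 16 bases: GTGGACAGTGCGTTCG → Tm = 52°C (≥ 49°C)
Since every base adds ≥2°C, Tm only increases with n, so the threshold is first crossed at n = 16.

n = 16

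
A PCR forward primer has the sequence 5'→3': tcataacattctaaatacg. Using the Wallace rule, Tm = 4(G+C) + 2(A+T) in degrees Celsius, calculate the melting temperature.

48°C

Counting bases: C=4, A=8, T=6, G=1
So N_AT = 14 and N_GC = 5.
Tm = 2×14 + 4×5 = 48°C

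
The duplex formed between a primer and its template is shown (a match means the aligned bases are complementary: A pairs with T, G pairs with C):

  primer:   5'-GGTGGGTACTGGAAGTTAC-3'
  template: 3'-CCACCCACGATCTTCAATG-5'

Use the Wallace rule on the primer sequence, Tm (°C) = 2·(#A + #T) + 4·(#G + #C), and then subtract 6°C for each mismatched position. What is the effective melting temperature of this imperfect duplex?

46°C

Primer base counts: A=4, T=5, G=8, C=2 → A+T=9, G+C=10
Perfect-match Tm = 2(9) + 4(10) = 18 + 40 = 58°C
Mismatches (positions where the bases are not complementary): 2 (at positions 8, 11)
Effective Tm = 58 − 2×6 = 58 − 12 = 46°C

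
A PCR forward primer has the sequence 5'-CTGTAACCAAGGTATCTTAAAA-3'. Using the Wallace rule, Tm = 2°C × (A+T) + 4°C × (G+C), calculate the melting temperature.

G=3, C=4, T=6, A=9
AT pairs contribute 15, GC pairs contribute 7.
Tm = 4·7 + 2·15 = 28 + 30 = 58°C

58°C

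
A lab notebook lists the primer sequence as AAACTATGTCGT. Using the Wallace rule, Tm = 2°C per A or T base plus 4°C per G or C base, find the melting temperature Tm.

G=2, A=4, C=2, T=4
A+T = 8, G+C = 4
Tm = 2(8) + 4(4) = 16 + 16 = 32°C

32°C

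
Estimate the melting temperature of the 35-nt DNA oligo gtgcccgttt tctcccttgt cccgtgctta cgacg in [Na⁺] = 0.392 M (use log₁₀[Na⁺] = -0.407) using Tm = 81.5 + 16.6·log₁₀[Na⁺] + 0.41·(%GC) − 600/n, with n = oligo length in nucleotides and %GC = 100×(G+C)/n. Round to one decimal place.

Length n = 35. Base counts: T=12, C=13, A=2, G=8
G+C = 21, so %GC = 21/35 × 100 = 60%
Salt term: 16.6 × (-0.407) = -6.756
GC term: 0.41 × 60 = 24.6; length term: −600/35 = −17.143
Tm = 81.5 + (-6.756) + 24.6 − 17.143 = 82.201 → 82.2°C

82.2°C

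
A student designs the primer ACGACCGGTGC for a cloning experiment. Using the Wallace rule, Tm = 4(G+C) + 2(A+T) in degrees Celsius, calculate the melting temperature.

Scanning the sequence gives A=2, T=1, C=4, G=4.
A+T = 3, G+C = 8
Tm = 2(3) + 4(8) = 6 + 32 = 38°C

38°C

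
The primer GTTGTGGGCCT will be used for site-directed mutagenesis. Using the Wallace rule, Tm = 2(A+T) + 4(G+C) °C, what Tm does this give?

36°C

Scanning the sequence gives T=4, C=2, A=0, G=5.
AT pairs contribute 4, GC pairs contribute 7.
Tm = 4·7 + 2·4 = 28 + 8 = 36°C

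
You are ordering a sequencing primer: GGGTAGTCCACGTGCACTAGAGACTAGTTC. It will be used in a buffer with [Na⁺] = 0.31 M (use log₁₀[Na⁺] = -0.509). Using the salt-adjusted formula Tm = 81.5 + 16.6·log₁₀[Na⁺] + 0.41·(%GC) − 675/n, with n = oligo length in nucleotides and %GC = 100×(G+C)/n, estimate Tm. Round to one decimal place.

Length n = 30. Base counts: G=9, C=7, T=7, A=7
G+C = 16, so %GC = 16/30 × 100 = 53.333%
Salt term: 16.6 × (-0.509) = -8.449
GC term: 0.41 × 53.333 = 21.867; length term: −675/30 = −22.5
Tm = 81.5 + (-8.449) + 21.867 − 22.5 = 72.418 → 72.4°C

72.4°C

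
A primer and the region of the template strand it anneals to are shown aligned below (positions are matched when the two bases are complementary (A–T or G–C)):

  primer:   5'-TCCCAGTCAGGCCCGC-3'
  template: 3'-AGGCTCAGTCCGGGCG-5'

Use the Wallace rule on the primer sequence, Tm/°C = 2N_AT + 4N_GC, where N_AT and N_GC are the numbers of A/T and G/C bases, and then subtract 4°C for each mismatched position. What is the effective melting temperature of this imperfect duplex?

52°C

Primer base counts: A=2, T=2, G=4, C=8 → A+T=4, G+C=12
Perfect-match Tm = 2(4) + 4(12) = 8 + 48 = 56°C
Mismatches (positions where the bases are not complementary): 1 (at position 4)
Effective Tm = 56 − 1×4 = 56 − 4 = 52°C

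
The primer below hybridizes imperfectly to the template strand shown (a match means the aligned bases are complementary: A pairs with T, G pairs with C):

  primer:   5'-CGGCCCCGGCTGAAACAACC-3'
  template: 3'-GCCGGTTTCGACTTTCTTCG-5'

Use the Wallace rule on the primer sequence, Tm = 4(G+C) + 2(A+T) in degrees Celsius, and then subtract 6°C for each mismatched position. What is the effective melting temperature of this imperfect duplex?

Primer base counts: A=5, T=1, G=5, C=9 → A+T=6, G+C=14
Perfect-match Tm = 2(6) + 4(14) = 12 + 56 = 68°C
Mismatches (positions where the bases are not complementary): 5 (at positions 6, 7, 8, 16, 19)
Effective Tm = 68 − 5×6 = 68 − 30 = 38°C

38°C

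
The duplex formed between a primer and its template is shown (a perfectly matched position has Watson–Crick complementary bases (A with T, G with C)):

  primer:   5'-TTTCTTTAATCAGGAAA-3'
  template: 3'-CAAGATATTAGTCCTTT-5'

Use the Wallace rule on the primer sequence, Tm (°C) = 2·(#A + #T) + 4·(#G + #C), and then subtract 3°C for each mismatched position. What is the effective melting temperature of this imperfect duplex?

Primer base counts: A=6, T=7, G=2, C=2 → A+T=13, G+C=4
Perfect-match Tm = 2(13) + 4(4) = 26 + 16 = 42°C
Mismatches (positions where the bases are not complementary): 2 (at positions 1, 6)
Effective Tm = 42 − 2×3 = 42 − 6 = 36°C

36°C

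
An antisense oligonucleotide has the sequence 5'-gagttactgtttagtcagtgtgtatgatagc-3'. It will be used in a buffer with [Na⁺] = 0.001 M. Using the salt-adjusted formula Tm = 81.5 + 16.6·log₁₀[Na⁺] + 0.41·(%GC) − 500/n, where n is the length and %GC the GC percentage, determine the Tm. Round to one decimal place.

31.4°C

Length n = 31. A=7, C=3, G=9, T=12
G+C = 12, so %GC = 12/31 × 100 = 38.71%
Salt term: 16.6 × (-3) = -49.8
GC term: 0.41 × 38.71 = 15.871; length term: −500/31 = −16.129
Tm = 81.5 + (-49.8) + 15.871 − 16.129 = 31.442 → 31.4°C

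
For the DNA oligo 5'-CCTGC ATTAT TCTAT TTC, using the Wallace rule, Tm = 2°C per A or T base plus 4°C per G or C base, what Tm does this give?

Base counts: C=5, T=9, A=3, G=1
AT pairs contribute 12, GC pairs contribute 6.
Tm = 2(12) + 4(6) = 24 + 24 = 48°C

48°C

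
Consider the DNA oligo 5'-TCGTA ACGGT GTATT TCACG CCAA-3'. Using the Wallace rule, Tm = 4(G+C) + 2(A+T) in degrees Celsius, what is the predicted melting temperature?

Counting bases: A=6, T=7, G=5, C=6
A+T = 13, G+C = 11
Tm = 2(13) + 4(11) = 26 + 44 = 70°C

70°C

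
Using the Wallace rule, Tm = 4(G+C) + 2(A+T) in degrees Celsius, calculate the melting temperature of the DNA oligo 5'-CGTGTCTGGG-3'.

Scanning the sequence gives C=2, G=5, T=3, A=0.
So N_AT = 3 and N_GC = 7.
Tm = 2(3) + 4(7) = 6 + 28 = 34°C

34°C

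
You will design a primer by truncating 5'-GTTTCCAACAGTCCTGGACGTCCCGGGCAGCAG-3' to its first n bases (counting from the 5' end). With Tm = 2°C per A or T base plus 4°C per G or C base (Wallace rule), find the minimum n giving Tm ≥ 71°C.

First 22 bases: GTTTCCAACAGTCCTGGACGTC → Tm = 68°C (< 71°C)
First 23 bases: GTTTCCAACAGTCCTGGACGTCC → Tm = 72°C (≥ 71°C)
Each additional base adds 2°C (A/T) or 4°C (G/C), so Tm is non-decreasing in n; n = 23 is the first length to reach 71°C.

n = 23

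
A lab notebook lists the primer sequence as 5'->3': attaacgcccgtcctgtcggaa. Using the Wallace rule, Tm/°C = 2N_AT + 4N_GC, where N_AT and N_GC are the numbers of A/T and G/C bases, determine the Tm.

68°C

Base counts: T=5, C=7, A=5, G=5
A+T = 10, G+C = 12
Tm = 2×10 + 4×12 = 68°C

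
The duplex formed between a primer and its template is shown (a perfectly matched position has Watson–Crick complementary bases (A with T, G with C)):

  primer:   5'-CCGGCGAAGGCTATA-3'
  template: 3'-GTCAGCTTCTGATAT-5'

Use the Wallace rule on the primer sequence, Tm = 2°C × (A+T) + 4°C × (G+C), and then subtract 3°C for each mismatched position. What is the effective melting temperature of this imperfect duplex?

39°C

Primer base counts: A=4, T=2, G=5, C=4 → A+T=6, G+C=9
Perfect-match Tm = 2(6) + 4(9) = 12 + 36 = 48°C
Mismatches (positions where the bases are not complementary): 3 (at positions 2, 4, 10)
Effective Tm = 48 − 3×3 = 48 − 9 = 39°C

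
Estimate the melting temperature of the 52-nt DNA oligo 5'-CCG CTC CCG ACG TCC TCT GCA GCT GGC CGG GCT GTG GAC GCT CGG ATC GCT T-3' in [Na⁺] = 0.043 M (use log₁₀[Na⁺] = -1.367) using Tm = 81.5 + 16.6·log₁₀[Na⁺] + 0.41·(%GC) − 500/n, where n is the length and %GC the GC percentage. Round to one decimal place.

Length n = 52. A=4, T=11, G=17, C=20
G+C = 37, so %GC = 37/52 × 100 = 71.154%
Salt term: 16.6 × (-1.367) = -22.692
GC term: 0.41 × 71.154 = 29.173; length term: −500/52 = −9.615
Tm = 81.5 + (-22.692) + 29.173 − 9.615 = 78.366 → 78.4°C

78.4°C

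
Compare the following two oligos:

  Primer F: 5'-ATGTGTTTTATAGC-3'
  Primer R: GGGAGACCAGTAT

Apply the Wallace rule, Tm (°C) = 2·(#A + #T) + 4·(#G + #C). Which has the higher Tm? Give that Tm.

Primer R, 40°C

Primer F: A+T=10, G+C=4 → Tm = 2(10)+4(4) = 36°C
Primer R: A+T=6, G+C=7 → Tm = 2(6)+4(7) = 40°C
36°C vs 40°C → primer R is higher.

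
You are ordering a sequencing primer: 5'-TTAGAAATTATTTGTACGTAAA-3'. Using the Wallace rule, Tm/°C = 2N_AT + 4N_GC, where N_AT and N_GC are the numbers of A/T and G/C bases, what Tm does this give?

52°C

A=9, G=3, C=1, T=9
AT pairs contribute 18, GC pairs contribute 4.
Tm = 2×18 + 4×4 = 52°C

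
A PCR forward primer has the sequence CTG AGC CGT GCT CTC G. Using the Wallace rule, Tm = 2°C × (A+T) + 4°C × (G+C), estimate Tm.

G=5, A=1, T=4, C=6
A+T = 5, G+C = 11
Tm = 4·11 + 2·5 = 44 + 10 = 54°C

54°C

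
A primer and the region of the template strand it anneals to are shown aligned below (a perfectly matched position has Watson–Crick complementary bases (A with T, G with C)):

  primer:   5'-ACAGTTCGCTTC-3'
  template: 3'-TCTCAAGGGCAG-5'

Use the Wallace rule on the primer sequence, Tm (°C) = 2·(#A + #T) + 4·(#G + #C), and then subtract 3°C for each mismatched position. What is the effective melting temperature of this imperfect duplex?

27°C

Primer base counts: A=2, T=4, G=2, C=4 → A+T=6, G+C=6
Perfect-match Tm = 2(6) + 4(6) = 12 + 24 = 36°C
Mismatches (positions where the bases are not complementary): 3 (at positions 2, 8, 10)
Effective Tm = 36 − 3×3 = 36 − 9 = 27°C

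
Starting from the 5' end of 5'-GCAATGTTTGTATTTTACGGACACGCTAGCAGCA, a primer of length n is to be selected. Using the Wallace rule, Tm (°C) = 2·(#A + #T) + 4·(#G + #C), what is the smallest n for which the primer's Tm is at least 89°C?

First 31 bases: GCAATGTTTGTATTTTACGGACACGCTAGCA → Tm = 88°C (< 89°C)
First 32 bases: GCAATGTTTGTATTTTACGGACACGCTAGCAG → Tm = 92°C (≥ 89°C)
Since every base adds ≥2°C, Tm only increases with n, so the threshold is first crossed at n = 32.

n = 32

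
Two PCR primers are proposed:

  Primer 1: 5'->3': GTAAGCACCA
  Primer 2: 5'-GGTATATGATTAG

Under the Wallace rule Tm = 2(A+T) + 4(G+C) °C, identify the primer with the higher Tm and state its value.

Primer 2, 34°C

Primer 1: A+T=5, G+C=5 → Tm = 2(5)+4(5) = 30°C
Primer 2: A+T=9, G+C=4 → Tm = 2(9)+4(4) = 34°C
30°C vs 34°C → primer 2 is higher.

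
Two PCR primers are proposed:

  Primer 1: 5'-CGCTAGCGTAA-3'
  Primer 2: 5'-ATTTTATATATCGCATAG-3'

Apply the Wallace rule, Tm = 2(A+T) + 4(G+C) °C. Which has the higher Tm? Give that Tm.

Primer 2, 44°C

Primer 1: A+T=5, G+C=6 → Tm = 2(5)+4(6) = 34°C
Primer 2: A+T=14, G+C=4 → Tm = 2(14)+4(4) = 44°C
34°C vs 44°C → primer 2 is higher.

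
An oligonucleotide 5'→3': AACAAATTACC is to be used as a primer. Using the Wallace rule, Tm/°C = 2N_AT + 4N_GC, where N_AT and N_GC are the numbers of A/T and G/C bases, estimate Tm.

Scanning the sequence gives A=6, C=3, T=2, G=0.
So N_AT = 8 and N_GC = 3.
Tm = 2×8 + 4×3 = 28°C

28°C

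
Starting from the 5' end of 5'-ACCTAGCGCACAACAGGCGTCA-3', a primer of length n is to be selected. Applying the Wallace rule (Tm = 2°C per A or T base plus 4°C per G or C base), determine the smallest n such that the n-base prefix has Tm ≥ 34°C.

n = 11

First 10 bases: ACCTAGCGCA → Tm = 32°C (< 34°C)
First 11 bases: ACCTAGCGCAC → Tm = 36°C (≥ 34°C)
Since every base adds ≥2°C, Tm only increases with n, so the threshold is first crossed at n = 11.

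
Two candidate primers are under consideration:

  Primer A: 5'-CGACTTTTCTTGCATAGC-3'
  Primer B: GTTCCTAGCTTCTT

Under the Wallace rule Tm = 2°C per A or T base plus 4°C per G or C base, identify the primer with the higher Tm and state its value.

Primer A: A+T=10, G+C=8 → Tm = 2(10)+4(8) = 52°C
Primer B: A+T=8, G+C=6 → Tm = 2(8)+4(6) = 40°C
52°C vs 40°C → primer A is higher.

Primer A, 52°C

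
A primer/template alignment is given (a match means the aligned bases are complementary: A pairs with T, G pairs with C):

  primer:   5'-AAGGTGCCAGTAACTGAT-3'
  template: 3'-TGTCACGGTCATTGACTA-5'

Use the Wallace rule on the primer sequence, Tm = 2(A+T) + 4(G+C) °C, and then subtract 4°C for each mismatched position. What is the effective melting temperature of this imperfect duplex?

44°C

Primer base counts: A=6, T=4, G=5, C=3 → A+T=10, G+C=8
Perfect-match Tm = 2(10) + 4(8) = 20 + 32 = 52°C
Mismatches (positions where the bases are not complementary): 2 (at positions 2, 3)
Effective Tm = 52 − 2×4 = 52 − 8 = 44°C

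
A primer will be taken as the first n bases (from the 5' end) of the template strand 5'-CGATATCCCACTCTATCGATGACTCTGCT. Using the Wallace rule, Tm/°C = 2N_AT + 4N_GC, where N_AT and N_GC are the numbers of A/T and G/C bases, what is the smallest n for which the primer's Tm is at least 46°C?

n = 16

First 15 bases: CGATATCCCACTCTA → Tm = 44°C (< 46°C)
First 16 bases: CGATATCCCACTCTAT → Tm = 46°C (≥ 46°C)
Each additional base adds 2°C (A/T) or 4°C (G/C), so Tm is non-decreasing in n; n = 16 is the first length to reach 46°C.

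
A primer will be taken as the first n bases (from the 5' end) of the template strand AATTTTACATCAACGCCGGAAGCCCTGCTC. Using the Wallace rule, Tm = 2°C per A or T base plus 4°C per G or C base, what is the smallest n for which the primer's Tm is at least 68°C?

n = 24

First 23 bases: AATTTTACATCAACGCCGGAAGC → Tm = 66°C (< 68°C)
First 24 bases: AATTTTACATCAACGCCGGAAGCC → Tm = 70°C (≥ 68°C)
Since every base adds ≥2°C, Tm only increases with n, so the threshold is first crossed at n = 24.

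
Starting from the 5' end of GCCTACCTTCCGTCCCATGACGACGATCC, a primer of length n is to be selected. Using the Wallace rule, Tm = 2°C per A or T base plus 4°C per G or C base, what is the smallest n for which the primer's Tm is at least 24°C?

n = 7

First 6 bases: GCCTAC → Tm = 20°C (< 24°C)
First 7 bases: GCCTACC → Tm = 24°C (≥ 24°C)
Since every base adds ≥2°C, Tm only increases with n, so the threshold is first crossed at n = 7.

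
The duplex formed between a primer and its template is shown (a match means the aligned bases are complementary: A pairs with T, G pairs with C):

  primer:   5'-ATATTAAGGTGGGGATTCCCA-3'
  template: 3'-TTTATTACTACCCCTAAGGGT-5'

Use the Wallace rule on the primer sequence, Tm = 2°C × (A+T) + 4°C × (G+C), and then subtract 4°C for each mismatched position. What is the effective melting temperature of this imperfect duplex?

Primer base counts: A=6, T=6, G=6, C=3 → A+T=12, G+C=9
Perfect-match Tm = 2(12) + 4(9) = 24 + 36 = 60°C
Mismatches (positions where the bases are not complementary): 4 (at positions 2, 5, 7, 9)
Effective Tm = 60 − 4×4 = 60 − 16 = 44°C

44°C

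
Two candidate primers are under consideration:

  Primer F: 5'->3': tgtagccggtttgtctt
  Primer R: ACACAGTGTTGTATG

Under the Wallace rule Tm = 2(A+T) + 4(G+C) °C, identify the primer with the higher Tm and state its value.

Primer F: A+T=9, G+C=8 → Tm = 2(9)+4(8) = 50°C
Primer R: A+T=9, G+C=6 → Tm = 2(9)+4(6) = 42°C
50°C vs 42°C → primer F is higher.

Primer F, 50°C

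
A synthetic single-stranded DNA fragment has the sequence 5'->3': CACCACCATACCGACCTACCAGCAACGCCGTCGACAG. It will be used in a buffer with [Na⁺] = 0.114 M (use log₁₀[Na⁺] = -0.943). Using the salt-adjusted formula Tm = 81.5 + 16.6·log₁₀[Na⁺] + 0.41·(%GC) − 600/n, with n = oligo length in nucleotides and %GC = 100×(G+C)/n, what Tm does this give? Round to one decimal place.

75.1°C

Length n = 37. Scanning the sequence gives C=17, A=11, T=3, G=6.
G+C = 23, so %GC = 23/37 × 100 = 62.162%
Salt term: 16.6 × (-0.943) = -15.654
GC term: 0.41 × 62.162 = 25.486; length term: −600/37 = −16.216
Tm = 81.5 + (-15.654) + 25.486 − 16.216 = 75.116 → 75.1°C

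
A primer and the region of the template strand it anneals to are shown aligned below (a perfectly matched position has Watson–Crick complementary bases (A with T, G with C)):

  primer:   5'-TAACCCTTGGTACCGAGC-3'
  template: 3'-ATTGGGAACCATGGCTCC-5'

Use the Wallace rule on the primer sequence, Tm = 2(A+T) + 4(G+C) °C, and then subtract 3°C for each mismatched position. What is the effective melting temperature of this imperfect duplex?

Primer base counts: A=4, T=4, G=4, C=6 → A+T=8, G+C=10
Perfect-match Tm = 2(8) + 4(10) = 16 + 40 = 56°C
Mismatches (positions where the bases are not complementary): 1 (at position 18)
Effective Tm = 56 − 1×3 = 56 − 3 = 53°C

53°C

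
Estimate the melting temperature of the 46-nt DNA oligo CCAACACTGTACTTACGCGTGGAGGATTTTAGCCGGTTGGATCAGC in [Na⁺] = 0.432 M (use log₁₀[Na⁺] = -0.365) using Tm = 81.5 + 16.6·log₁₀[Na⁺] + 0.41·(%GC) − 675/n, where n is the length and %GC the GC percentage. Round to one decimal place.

Length n = 46. G=13, A=10, T=12, C=11
G+C = 24, so %GC = 24/46 × 100 = 52.174%
Salt term: 16.6 × (-0.365) = -6.059
GC term: 0.41 × 52.174 = 21.391; length term: −675/46 = −14.674
Tm = 81.5 + (-6.059) + 21.391 − 14.674 = 82.158 → 82.2°C

82.2°C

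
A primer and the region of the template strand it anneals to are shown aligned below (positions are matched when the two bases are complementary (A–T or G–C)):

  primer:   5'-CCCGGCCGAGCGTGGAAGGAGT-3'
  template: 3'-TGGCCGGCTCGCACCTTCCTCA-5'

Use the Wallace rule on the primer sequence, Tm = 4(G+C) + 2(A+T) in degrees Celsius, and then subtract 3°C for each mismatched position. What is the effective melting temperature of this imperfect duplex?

Primer base counts: A=4, T=2, G=10, C=6 → A+T=6, G+C=16
Perfect-match Tm = 2(6) + 4(16) = 12 + 64 = 76°C
Mismatches (positions where the bases are not complementary): 1 (at position 1)
Effective Tm = 76 − 1×3 = 76 − 3 = 73°C

73°C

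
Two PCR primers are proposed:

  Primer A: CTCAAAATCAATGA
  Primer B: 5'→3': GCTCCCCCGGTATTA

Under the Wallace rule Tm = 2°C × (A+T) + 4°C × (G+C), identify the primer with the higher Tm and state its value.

Primer A: A+T=10, G+C=4 → Tm = 2(10)+4(4) = 36°C
Primer B: A+T=6, G+C=9 → Tm = 2(6)+4(9) = 48°C
36°C vs 48°C → primer B is higher.

Primer B, 48°C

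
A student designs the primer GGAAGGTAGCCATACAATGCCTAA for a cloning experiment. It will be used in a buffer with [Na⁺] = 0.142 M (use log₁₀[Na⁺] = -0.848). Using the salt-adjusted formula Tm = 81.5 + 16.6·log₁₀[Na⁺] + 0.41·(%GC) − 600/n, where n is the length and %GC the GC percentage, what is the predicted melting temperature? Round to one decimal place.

Length n = 24. C=5, T=4, G=6, A=9
G+C = 11, so %GC = 11/24 × 100 = 45.833%
Salt term: 16.6 × (-0.848) = -14.077
GC term: 0.41 × 45.833 = 18.792; length term: −600/24 = −25
Tm = 81.5 + (-14.077) + 18.792 − 25 = 61.215 → 61.2°C

61.2°C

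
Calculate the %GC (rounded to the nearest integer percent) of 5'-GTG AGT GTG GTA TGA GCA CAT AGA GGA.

Base counts: A=8, G=11, T=6, C=2
G+C = 11 + 2 = 13 out of 27 bases
%GC = 13/27 × 100 = 48.15% ≈ 48%

48%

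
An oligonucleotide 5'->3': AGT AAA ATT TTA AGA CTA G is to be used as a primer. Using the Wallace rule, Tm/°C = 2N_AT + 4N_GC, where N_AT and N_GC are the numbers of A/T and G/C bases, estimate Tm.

46°C

G=3, A=9, T=6, C=1
So N_AT = 15 and N_GC = 4.
Tm = 4·4 + 2·15 = 16 + 30 = 46°C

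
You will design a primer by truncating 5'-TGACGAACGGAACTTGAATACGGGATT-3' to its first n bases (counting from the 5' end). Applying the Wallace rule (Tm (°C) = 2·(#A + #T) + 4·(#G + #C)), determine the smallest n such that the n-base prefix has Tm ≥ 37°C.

First 12 bases: TGACGAACGGAA → Tm = 36°C (< 37°C)
First 13 bases: TGACGAACGGAAC → Tm = 40°C (≥ 37°C)
Each additional base adds 2°C (A/T) or 4°C (G/C), so Tm is non-decreasing in n; n = 13 is the first length to reach 37°C.

n = 13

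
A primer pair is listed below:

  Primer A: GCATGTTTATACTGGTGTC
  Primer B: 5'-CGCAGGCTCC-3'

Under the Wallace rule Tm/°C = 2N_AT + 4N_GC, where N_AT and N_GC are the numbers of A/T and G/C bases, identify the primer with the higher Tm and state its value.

Primer A: A+T=11, G+C=8 → Tm = 2(11)+4(8) = 54°C
Primer B: A+T=2, G+C=8 → Tm = 2(2)+4(8) = 36°C
54°C vs 36°C → primer A is higher.

Primer A, 54°C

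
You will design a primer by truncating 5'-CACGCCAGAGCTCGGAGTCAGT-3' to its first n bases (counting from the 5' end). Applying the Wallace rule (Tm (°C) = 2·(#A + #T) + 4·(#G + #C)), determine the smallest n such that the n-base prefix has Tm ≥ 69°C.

First 20 bases: CACGCCAGAGCTCGGAGTCA → Tm = 66°C (< 69°C)
First 21 bases: CACGCCAGAGCTCGGAGTCAG → Tm = 70°C (≥ 69°C)
Each additional base adds 2°C (A/T) or 4°C (G/C), so Tm is non-decreasing in n; n = 21 is the first length to reach 69°C.

n = 21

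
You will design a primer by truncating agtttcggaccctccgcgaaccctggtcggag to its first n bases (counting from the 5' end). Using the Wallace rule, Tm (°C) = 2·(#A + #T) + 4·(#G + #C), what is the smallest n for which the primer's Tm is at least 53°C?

First 16 bases: AGTTTCGGACCCTCCG → Tm = 52°C (< 53°C)
First 17 bases: AGTTTCGGACCCTCCGC → Tm = 56°C (≥ 53°C)
Since every base adds ≥2°C, Tm only increases with n, so the threshold is first crossed at n = 17.

n = 17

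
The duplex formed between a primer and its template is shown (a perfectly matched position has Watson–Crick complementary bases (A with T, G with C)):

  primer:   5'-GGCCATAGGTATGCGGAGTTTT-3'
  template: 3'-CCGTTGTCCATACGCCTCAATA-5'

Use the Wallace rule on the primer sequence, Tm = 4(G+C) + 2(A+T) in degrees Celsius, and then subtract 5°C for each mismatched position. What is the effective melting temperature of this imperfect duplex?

Primer base counts: A=4, T=7, G=8, C=3 → A+T=11, G+C=11
Perfect-match Tm = 2(11) + 4(11) = 22 + 44 = 66°C
Mismatches (positions where the bases are not complementary): 3 (at positions 4, 6, 21)
Effective Tm = 66 − 3×5 = 66 − 15 = 51°C

51°C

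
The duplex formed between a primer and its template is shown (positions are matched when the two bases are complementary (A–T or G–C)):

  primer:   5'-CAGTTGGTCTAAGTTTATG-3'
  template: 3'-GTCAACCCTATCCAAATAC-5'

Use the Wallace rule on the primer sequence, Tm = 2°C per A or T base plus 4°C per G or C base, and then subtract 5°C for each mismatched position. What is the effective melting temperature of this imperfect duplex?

Primer base counts: A=4, T=8, G=5, C=2 → A+T=12, G+C=7
Perfect-match Tm = 2(12) + 4(7) = 24 + 28 = 52°C
Mismatches (positions where the bases are not complementary): 3 (at positions 8, 9, 12)
Effective Tm = 52 − 3×5 = 52 − 15 = 37°C

37°C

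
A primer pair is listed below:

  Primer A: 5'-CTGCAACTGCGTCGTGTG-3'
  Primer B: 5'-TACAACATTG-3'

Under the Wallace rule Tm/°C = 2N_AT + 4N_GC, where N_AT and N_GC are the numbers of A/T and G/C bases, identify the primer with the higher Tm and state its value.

Primer A: A+T=7, G+C=11 → Tm = 2(7)+4(11) = 58°C
Primer B: A+T=7, G+C=3 → Tm = 2(7)+4(3) = 26°C
58°C vs 26°C → primer A is higher.

Primer A, 58°C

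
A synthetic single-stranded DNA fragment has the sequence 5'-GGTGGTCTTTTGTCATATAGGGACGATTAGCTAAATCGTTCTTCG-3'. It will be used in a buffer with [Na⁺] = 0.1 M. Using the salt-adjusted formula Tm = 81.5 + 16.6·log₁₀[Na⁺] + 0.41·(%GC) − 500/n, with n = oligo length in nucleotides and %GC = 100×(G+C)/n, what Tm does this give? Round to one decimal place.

Length n = 45. Scanning the sequence gives C=7, T=17, G=12, A=9.
G+C = 19, so %GC = 19/45 × 100 = 42.222%
Salt term: 16.6 × (-1) = -16.6
GC term: 0.41 × 42.222 = 17.311; length term: −500/45 = −11.111
Tm = 81.5 + (-16.6) + 17.311 − 11.111 = 71.1 → 71.1°C

71.1°C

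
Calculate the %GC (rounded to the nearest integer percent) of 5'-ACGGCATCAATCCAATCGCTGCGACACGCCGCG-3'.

64%

Counting bases: T=4, A=8, G=8, C=13
G+C = 8 + 13 = 21 out of 33 bases
%GC = 21/33 × 100 = 63.64% ≈ 64%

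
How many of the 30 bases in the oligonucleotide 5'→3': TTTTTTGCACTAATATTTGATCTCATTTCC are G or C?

Scanning the sequence gives G=2, C=6, T=16, A=6.
G+C = 2 + 6 = 8

8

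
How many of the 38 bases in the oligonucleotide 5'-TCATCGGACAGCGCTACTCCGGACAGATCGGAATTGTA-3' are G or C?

20

Counting bases: G=10, T=8, A=10, C=10
G+C = 10 + 10 = 20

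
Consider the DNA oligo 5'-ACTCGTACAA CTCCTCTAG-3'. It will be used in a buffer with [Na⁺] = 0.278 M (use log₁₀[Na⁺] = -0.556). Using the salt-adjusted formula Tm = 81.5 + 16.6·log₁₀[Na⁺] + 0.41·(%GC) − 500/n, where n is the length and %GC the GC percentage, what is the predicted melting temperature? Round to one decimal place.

Length n = 19. Base counts: T=5, A=5, G=2, C=7
G+C = 9, so %GC = 9/19 × 100 = 47.368%
Salt term: 16.6 × (-0.556) = -9.23
GC term: 0.41 × 47.368 = 19.421; length term: −500/19 = −26.316
Tm = 81.5 + (-9.23) + 19.421 − 26.316 = 65.375 → 65.4°C

65.4°C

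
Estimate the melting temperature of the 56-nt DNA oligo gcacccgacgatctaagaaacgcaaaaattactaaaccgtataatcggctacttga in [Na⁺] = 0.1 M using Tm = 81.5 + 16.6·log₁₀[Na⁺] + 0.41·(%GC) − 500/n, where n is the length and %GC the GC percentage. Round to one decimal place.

72.8°C

Length n = 56. Base counts: G=9, C=14, T=11, A=22
G+C = 23, so %GC = 23/56 × 100 = 41.071%
Salt term: 16.6 × (-1) = -16.6
GC term: 0.41 × 41.071 = 16.839; length term: −500/56 = −8.929
Tm = 81.5 + (-16.6) + 16.839 − 8.929 = 72.81 → 72.8°C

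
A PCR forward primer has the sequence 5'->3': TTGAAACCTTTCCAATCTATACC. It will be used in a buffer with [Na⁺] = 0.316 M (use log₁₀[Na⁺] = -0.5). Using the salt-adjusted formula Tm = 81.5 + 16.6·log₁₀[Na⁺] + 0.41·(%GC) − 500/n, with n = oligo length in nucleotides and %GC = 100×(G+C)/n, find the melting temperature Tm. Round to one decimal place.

65.7°C

Length n = 23. Base counts: G=1, C=7, T=8, A=7
G+C = 8, so %GC = 8/23 × 100 = 34.783%
Salt term: 16.6 × (-0.5) = -8.3
GC term: 0.41 × 34.783 = 14.261; length term: −500/23 = −21.739
Tm = 81.5 + (-8.3) + 14.261 − 21.739 = 65.722 → 65.7°C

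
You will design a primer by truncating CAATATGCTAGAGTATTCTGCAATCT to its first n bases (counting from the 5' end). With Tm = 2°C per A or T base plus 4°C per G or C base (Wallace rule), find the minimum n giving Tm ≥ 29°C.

First 10 bases: CAATATGCTA → Tm = 26°C (< 29°C)
First 11 bases: CAATATGCTAG → Tm = 30°C (≥ 29°C)
Each additional base adds 2°C (A/T) or 4°C (G/C), so Tm is non-decreasing in n; n = 11 is the first length to reach 29°C.

n = 11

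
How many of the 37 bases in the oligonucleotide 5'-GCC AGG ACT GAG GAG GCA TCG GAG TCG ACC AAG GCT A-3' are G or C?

Scanning the sequence gives G=14, T=4, A=10, C=9.
Total G or C: 14 + 9 = 23

23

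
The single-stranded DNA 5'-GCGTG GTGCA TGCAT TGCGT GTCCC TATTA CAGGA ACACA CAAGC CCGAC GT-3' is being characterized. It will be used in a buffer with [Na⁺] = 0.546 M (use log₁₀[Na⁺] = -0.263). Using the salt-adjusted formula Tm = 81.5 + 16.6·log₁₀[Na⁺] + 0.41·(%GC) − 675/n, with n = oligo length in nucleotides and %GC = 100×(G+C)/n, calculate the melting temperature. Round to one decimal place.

87.0°C

Length n = 52. Base counts: C=15, T=11, A=12, G=14
G+C = 29, so %GC = 29/52 × 100 = 55.769%
Salt term: 16.6 × (-0.263) = -4.366
GC term: 0.41 × 55.769 = 22.865; length term: −675/52 = −12.981
Tm = 81.5 + (-4.366) + 22.865 − 12.981 = 87.018 → 87.0°C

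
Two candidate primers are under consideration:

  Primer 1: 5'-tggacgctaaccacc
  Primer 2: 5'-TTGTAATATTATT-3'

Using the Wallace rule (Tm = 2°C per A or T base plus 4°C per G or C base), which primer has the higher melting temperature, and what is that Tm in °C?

Primer 1, 48°C

Primer 1: A+T=6, G+C=9 → Tm = 2(6)+4(9) = 48°C
Primer 2: A+T=12, G+C=1 → Tm = 2(12)+4(1) = 28°C
48°C vs 28°C → primer 1 is higher.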